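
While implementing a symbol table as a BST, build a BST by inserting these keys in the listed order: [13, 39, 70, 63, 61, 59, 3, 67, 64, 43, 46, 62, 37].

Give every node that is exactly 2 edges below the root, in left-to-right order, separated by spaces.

Insert 13: tree is empty, so 13 becomes the root.
Insert 39: 39 > 13 → go right. Place as right child of 13.
Insert 70: 70 > 13 → go right; 70 > 39 → go right. Place as right child of 39.
Insert 63: 63 > 13 → go right; 63 > 39 → go right; 63 < 70 → go left. Place as left child of 70.
Insert 61: 61 > 13 → go right; 61 > 39 → go right; 61 < 70 → go left; 61 < 63 → go left. Place as left child of 63.
Insert 59: 59 > 13 → go right; 59 > 39 → go right; 59 < 70 → go left; 59 < 63 → go left; 59 < 61 → go left. Place as left child of 61.
Insert 3: 3 < 13 → go left. Place as left child of 13.
Insert 67: 67 > 13 → go right; 67 > 39 → go right; 67 < 70 → go left; 67 > 63 → go right. Place as right child of 63.
Insert 64: 64 > 13 → go right; 64 > 39 → go right; 64 < 70 → go left; 64 > 63 → go right; 64 < 67 → go left. Place as left child of 67.
Insert 43: 43 > 13 → go right; 43 > 39 → go right; 43 < 70 → go left; 43 < 63 → go left; 43 < 61 → go left; 43 < 59 → go left. Place as left child of 59.
Insert 46: 46 > 13 → go right; 46 > 39 → go right; 46 < 70 → go left; 46 < 63 → go left; 46 < 61 → go left; 46 < 59 → go left; 46 > 43 → go right. Place as right child of 43.
Insert 62: 62 > 13 → go right; 62 > 39 → go right; 62 < 70 → go left; 62 < 63 → go left; 62 > 61 → go right. Place as right child of 61.
Insert 37: 37 > 13 → go right; 37 < 39 → go left. Place as left child of 39.

37 70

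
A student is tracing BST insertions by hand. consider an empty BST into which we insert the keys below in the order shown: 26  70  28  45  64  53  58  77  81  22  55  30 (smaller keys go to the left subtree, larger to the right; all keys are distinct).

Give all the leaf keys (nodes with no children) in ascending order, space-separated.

26: root
70: right child of 26 (depth 1)
28: left child of 70 (depth 2)
45: right child of 28 (depth 3)
64: right child of 45 (depth 4)
53: left child of 64 (depth 5)
58: right child of 53 (depth 6)
77: right child of 70 (depth 2)
81: right child of 77 (depth 3)
22: left child of 26 (depth 1)
55: left child of 58 (depth 7)
30: left child of 45 (depth 4)

22 30 55 81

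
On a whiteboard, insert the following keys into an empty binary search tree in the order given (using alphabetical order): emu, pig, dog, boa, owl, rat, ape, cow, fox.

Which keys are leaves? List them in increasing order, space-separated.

Insert emu: tree is empty, so emu becomes the root.
Insert pig: pig > emu → go right. Place as right child of emu.
Insert dog: dog < emu → go left. Place as left child of emu.
Insert boa: boa < emu → go left; boa < dog → go left. Place as left child of dog.
Insert owl: owl > emu → go right; owl < pig → go left. Place as left child of pig.
Insert rat: rat > emu → go right; rat > pig → go right. Place as right child of pig.
Insert ape: ape < emu → go left; ape < dog → go left; ape < boa → go left. Place as left child of boa.
Insert cow: cow < emu → go left; cow < dog → go left; cow > boa → go right. Place as right child of boa.
Insert fox: fox > emu → go right; fox < pig → go left; fox < owl → go left. Place as left child of owl.

ape cow fox rat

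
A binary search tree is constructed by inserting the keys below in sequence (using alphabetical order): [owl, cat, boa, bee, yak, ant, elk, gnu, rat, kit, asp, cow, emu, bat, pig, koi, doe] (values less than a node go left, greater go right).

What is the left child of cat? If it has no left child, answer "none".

boa

owl: root
cat: left child of owl (depth 1)
boa: left child of cat (depth 2)
bee: left child of boa (depth 3)
yak: right child of owl (depth 1)
ant: left child of bee (depth 4)
elk: right child of cat (depth 2)
gnu: right child of elk (depth 3)
rat: left child of yak (depth 2)
kit: right child of gnu (depth 4)
asp: right child of ant (depth 5)
cow: left child of elk (depth 3)
emu: left child of gnu (depth 4)
bat: right child of asp (depth 6)
pig: left child of rat (depth 3)
koi: right child of kit (depth 5)
doe: right child of cow (depth 4)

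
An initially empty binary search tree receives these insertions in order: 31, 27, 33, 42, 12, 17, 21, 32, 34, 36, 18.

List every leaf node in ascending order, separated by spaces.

18 32 36

31: root
27: left child of 31 (depth 1)
33: right child of 31 (depth 1)
42: right child of 33 (depth 2)
12: left child of 27 (depth 2)
17: right child of 12 (depth 3)
21: right child of 17 (depth 4)
32: left child of 33 (depth 2)
34: left child of 42 (depth 3)
36: right child of 34 (depth 4)
18: left child of 21 (depth 5)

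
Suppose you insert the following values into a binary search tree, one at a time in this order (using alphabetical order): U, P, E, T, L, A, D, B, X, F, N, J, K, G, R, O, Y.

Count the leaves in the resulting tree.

Resulting structure (node: left, right):
  U: L=P, R=X
  P: L=E, R=T
  E: L=A, R=L
  T: L=R, R=–
  L: L=F, R=N
  A: L=–, R=D
  D: L=B, R=–
  B: L=–, R=–
  X: L=–, R=Y
  F: L=–, R=J
  N: L=–, R=O
  J: L=G, R=K
  K: L=–, R=–
  G: L=–, R=–
  R: L=–, R=–
  O: L=–, R=–
  Y: L=–, R=–

Leaves: B, G, K, O, R, Y — 6 in total.

6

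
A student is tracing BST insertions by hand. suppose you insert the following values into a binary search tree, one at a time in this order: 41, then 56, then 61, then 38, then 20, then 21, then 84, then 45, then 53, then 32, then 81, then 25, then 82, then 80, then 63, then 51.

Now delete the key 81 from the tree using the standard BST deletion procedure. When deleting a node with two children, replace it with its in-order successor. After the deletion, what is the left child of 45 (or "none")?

none

41: root
56: right child of 41 (depth 1)
61: right child of 56 (depth 2)
38: left child of 41 (depth 1)
20: left child of 38 (depth 2)
21: right child of 20 (depth 3)
84: right child of 61 (depth 3)
45: left child of 56 (depth 2)
53: right child of 45 (depth 3)
32: right child of 21 (depth 4)
81: left child of 84 (depth 4)
25: left child of 32 (depth 5)
82: right child of 81 (depth 5)
80: left child of 81 (depth 5)
63: left child of 80 (depth 6)
51: left child of 53 (depth 4)

Delete 81 (two children — replace with in-order successor).
After deletion, 45's left child: none.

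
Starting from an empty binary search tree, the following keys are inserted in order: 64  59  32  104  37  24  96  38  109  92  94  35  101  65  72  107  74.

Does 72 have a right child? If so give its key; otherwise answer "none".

Insert 64: tree is empty, so 64 becomes the root.
Insert 59: 59 < 64 → go left. Place as left child of 64.
Insert 32: 32 < 64 → go left; 32 < 59 → go left. Place as left child of 59.
Insert 104: 104 > 64 → go right. Place as right child of 64.
Insert 37: 37 < 64 → go left; 37 < 59 → go left; 37 > 32 → go right. Place as right child of 32.
Insert 24: 24 < 64 → go left; 24 < 59 → go left; 24 < 32 → go left. Place as left child of 32.
Insert 96: 96 > 64 → go right; 96 < 104 → go left. Place as left child of 104.
Insert 38: 38 < 64 → go left; 38 < 59 → go left; 38 > 32 → go right; 38 > 37 → go right. Place as right child of 37.
Insert 109: 109 > 64 → go right; 109 > 104 → go right. Place as right child of 104.
Insert 92: 92 > 64 → go right; 92 < 104 → go left; 92 < 96 → go left. Place as left child of 96.
Insert 94: 94 > 64 → go right; 94 < 104 → go left; 94 < 96 → go left; 94 > 92 → go right. Place as right child of 92.
Insert 35: 35 < 64 → go left; 35 < 59 → go left; 35 > 32 → go right; 35 < 37 → go left. Place as left child of 37.
Insert 101: 101 > 64 → go right; 101 < 104 → go left; 101 > 96 → go right. Place as right child of 96.
Insert 65: 65 > 64 → go right; 65 < 104 → go left; 65 < 96 → go left; 65 < 92 → go left. Place as left child of 92.
Insert 72: 72 > 64 → go right; 72 < 104 → go left; 72 < 96 → go left; 72 < 92 → go left; 72 > 65 → go right. Place as right child of 65.
Insert 107: 107 > 64 → go right; 107 > 104 → go right; 107 < 109 → go left. Place as left child of 109.
Insert 74: 74 > 64 → go right; 74 < 104 → go left; 74 < 96 → go left; 74 < 92 → go left; 74 > 65 → go right; 74 > 72 → go right. Place as right child of 72.

74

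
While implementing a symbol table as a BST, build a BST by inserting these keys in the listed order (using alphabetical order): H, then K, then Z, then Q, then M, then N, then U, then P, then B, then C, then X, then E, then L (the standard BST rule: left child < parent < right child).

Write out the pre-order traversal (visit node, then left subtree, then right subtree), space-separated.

Insert H: tree is empty, so H becomes the root.
Insert K: K > H → go right. Place as right child of H.
Insert Z: Z > H → go right; Z > K → go right. Place as right child of K.
Insert Q: Q > H → go right; Q > K → go right; Q < Z → go left. Place as left child of Z.
Insert M: M > H → go right; M > K → go right; M < Z → go left; M < Q → go left. Place as left child of Q.
Insert N: N > H → go right; N > K → go right; N < Z → go left; N < Q → go left; N > M → go right. Place as right child of M.
Insert U: U > H → go right; U > K → go right; U < Z → go left; U > Q → go right. Place as right child of Q.
Insert P: P > H → go right; P > K → go right; P < Z → go left; P < Q → go left; P > M → go right; P > N → go right. Place as right child of N.
Insert B: B < H → go left. Place as left child of H.
Insert C: C < H → go left; C > B → go right. Place as right child of B.
Insert X: X > H → go right; X > K → go right; X < Z → go left; X > Q → go right; X > U → go right. Place as right child of U.
Insert E: E < H → go left; E > B → go right; E > C → go right. Place as right child of C.
Insert L: L > H → go right; L > K → go right; L < Z → go left; L < Q → go left; L < M → go left. Place as left child of M.

H B C E K Z Q M L N P U X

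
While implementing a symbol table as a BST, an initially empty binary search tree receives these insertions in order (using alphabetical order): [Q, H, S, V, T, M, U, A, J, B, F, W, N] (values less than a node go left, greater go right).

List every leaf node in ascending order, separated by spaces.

F J N U W

Insert Q: tree is empty, so Q becomes the root.
Insert H: H < Q → go left. Place as left child of Q.
Insert S: S > Q → go right. Place as right child of Q.
Insert V: V > Q → go right; V > S → go right. Place as right child of S.
Insert T: T > Q → go right; T > S → go right; T < V → go left. Place as left child of V.
Insert M: M < Q → go left; M > H → go right. Place as right child of H.
Insert U: U > Q → go right; U > S → go right; U < V → go left; U > T → go right. Place as right child of T.
Insert A: A < Q → go left; A < H → go left. Place as left child of H.
Insert J: J < Q → go left; J > H → go right; J < M → go left. Place as left child of M.
Insert B: B < Q → go left; B < H → go left; B > A → go right. Place as right child of A.
Insert F: F < Q → go left; F < H → go left; F > A → go right; F > B → go right. Place as right child of B.
Insert W: W > Q → go right; W > S → go right; W > V → go right. Place as right child of V.
Insert N: N < Q → go left; N > H → go right; N > M → go right. Place as right child of M.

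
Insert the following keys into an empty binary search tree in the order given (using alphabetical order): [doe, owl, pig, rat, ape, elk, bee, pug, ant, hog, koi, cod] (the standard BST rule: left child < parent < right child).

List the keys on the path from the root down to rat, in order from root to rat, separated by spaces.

doe owl pig rat

doe: root
owl: right child of doe (depth 1)
pig: right child of owl (depth 2)
rat: right child of pig (depth 3)
ape: left child of doe (depth 1)
elk: left child of owl (depth 2)
bee: right child of ape (depth 2)
pug: left child of rat (depth 4)
ant: left child of ape (depth 2)
hog: right child of elk (depth 3)
koi: right child of hog (depth 4)
cod: right child of bee (depth 3)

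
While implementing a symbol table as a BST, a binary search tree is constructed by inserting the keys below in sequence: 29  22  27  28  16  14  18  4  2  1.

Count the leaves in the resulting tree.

3

Insert 29: tree is empty, so 29 becomes the root.
Insert 22: 22 < 29 → go left. Place as left child of 29.
Insert 27: 27 < 29 → go left; 27 > 22 → go right. Place as right child of 22.
Insert 28: 28 < 29 → go left; 28 > 22 → go right; 28 > 27 → go right. Place as right child of 27.
Insert 16: 16 < 29 → go left; 16 < 22 → go left. Place as left child of 22.
Insert 14: 14 < 29 → go left; 14 < 22 → go left; 14 < 16 → go left. Place as left child of 16.
Insert 18: 18 < 29 → go left; 18 < 22 → go left; 18 > 16 → go right. Place as right child of 16.
Insert 4: 4 < 29 → go left; 4 < 22 → go left; 4 < 16 → go left; 4 < 14 → go left. Place as left child of 14.
Insert 2: 2 < 29 → go left; 2 < 22 → go left; 2 < 16 → go left; 2 < 14 → go left; 2 < 4 → go left. Place as left child of 4.
Insert 1: 1 < 29 → go left; 1 < 22 → go left; 1 < 16 → go left; 1 < 14 → go left; 1 < 4 → go left; 1 < 2 → go left. Place as left child of 2.

Leaves: 1, 18, 28 — 3 in total.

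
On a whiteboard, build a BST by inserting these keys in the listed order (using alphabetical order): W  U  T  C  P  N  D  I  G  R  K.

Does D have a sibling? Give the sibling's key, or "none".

W: root
U: left child of W (depth 1)
T: left child of U (depth 2)
C: left child of T (depth 3)
P: right child of C (depth 4)
N: left child of P (depth 5)
D: left child of N (depth 6)
I: right child of D (depth 7)
G: left child of I (depth 8)
R: right child of P (depth 5)
K: right child of I (depth 8)

D's parent is N, which has only one child.

none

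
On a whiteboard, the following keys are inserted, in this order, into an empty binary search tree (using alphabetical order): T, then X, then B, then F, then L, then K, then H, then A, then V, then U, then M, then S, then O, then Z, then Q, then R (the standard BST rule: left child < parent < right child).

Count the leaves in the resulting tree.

5

T: root
X: right child of T (depth 1)
B: left child of T (depth 1)
F: right child of B (depth 2)
L: right child of F (depth 3)
K: left child of L (depth 4)
H: left child of K (depth 5)
A: left child of B (depth 2)
V: left child of X (depth 2)
U: left child of V (depth 3)
M: right child of L (depth 4)
S: right child of M (depth 5)
O: left child of S (depth 6)
Z: right child of X (depth 2)
Q: right child of O (depth 7)
R: right child of Q (depth 8)

Leaves: A, H, R, U, Z — 5 in total.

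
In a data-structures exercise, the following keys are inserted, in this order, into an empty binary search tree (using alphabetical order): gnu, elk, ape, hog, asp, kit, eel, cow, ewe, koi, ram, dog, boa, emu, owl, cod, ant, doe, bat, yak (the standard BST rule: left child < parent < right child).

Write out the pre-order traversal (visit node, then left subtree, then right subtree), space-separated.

Resulting structure (node: left, right):
  gnu: L=elk, R=hog
  elk: L=ape, R=ewe
  ape: L=ant, R=asp
  hog: L=–, R=kit
  asp: L=–, R=eel
  kit: L=–, R=koi
  eel: L=cow, R=–
  cow: L=boa, R=dog
  ewe: L=emu, R=–
  koi: L=–, R=ram
  ram: L=owl, R=yak
  dog: L=doe, R=–
  boa: L=bat, R=cod
  emu: L=–, R=–
  owl: L=–, R=–
  cod: L=–, R=–
  ant: L=–, R=–
  doe: L=–, R=–
  bat: L=–, R=–
  yak: L=–, R=–

gnu elk ape ant asp eel cow boa bat cod dog doe ewe emu hog kit koi ram owl yak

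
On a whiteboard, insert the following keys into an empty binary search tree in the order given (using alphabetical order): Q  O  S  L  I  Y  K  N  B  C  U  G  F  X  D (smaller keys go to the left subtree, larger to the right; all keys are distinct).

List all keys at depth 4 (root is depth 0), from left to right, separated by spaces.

Q: root
O: left child of Q (depth 1)
S: right child of Q (depth 1)
L: left child of O (depth 2)
I: left child of L (depth 3)
Y: right child of S (depth 2)
K: right child of I (depth 4)
N: right child of L (depth 3)
B: left child of I (depth 4)
C: right child of B (depth 5)
U: left child of Y (depth 3)
G: right child of C (depth 6)
F: left child of G (depth 7)
X: right child of U (depth 4)
D: left child of F (depth 8)

B K X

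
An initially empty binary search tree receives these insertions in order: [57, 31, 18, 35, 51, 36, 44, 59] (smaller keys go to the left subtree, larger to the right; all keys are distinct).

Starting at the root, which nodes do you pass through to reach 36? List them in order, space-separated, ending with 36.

57 31 35 51 36

57: root
31: left child of 57 (depth 1)
18: left child of 31 (depth 2)
35: right child of 31 (depth 2)
51: right child of 35 (depth 3)
36: left child of 51 (depth 4)
44: right child of 36 (depth 5)
59: right child of 57 (depth 1)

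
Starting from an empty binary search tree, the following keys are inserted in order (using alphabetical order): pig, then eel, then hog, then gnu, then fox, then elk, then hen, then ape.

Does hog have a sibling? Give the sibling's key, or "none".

pig: root
eel: left child of pig (depth 1)
hog: right child of eel (depth 2)
gnu: left child of hog (depth 3)
fox: left child of gnu (depth 4)
elk: left child of fox (depth 5)
hen: right child of gnu (depth 4)
ape: left child of eel (depth 2)

hog's parent is eel; the other child of eel is ape.

ape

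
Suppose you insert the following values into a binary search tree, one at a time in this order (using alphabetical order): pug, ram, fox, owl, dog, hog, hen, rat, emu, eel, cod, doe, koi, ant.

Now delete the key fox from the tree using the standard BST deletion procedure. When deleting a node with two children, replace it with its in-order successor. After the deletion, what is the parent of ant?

cod

Resulting structure (node: left, right):
  pug: L=fox, R=ram
  ram: L=–, R=rat
  fox: L=dog, R=owl
  owl: L=hog, R=–
  dog: L=cod, R=emu
  hog: L=hen, R=koi
  hen: L=–, R=–
  rat: L=–, R=–
  emu: L=eel, R=–
  eel: L=–, R=–
  cod: L=ant, R=doe
  doe: L=–, R=–
  koi: L=–, R=–
  ant: L=–, R=–

Delete fox (two children — replace with in-order successor).
After deletion, ant's parent is cod.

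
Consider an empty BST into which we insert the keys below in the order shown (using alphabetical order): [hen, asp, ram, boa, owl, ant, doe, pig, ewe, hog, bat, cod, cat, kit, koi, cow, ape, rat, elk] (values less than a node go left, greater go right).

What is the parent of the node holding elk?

hen: root
asp: left child of hen (depth 1)
ram: right child of hen (depth 1)
boa: right child of asp (depth 2)
owl: left child of ram (depth 2)
ant: left child of asp (depth 2)
doe: right child of boa (depth 3)
pig: right child of owl (depth 3)
ewe: right child of doe (depth 4)
hog: left child of owl (depth 3)
bat: left child of boa (depth 3)
cod: left child of doe (depth 4)
cat: left child of cod (depth 5)
kit: right child of hog (depth 4)
koi: right child of kit (depth 5)
cow: right child of cod (depth 5)
ape: right child of ant (depth 3)
rat: right child of ram (depth 2)
elk: left child of ewe (depth 5)

ewe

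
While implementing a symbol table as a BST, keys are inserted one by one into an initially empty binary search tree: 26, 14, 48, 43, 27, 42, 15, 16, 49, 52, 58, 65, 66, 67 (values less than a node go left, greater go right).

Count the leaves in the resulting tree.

26: root
14: left child of 26 (depth 1)
48: right child of 26 (depth 1)
43: left child of 48 (depth 2)
27: left child of 43 (depth 3)
42: right child of 27 (depth 4)
15: right child of 14 (depth 2)
16: right child of 15 (depth 3)
49: right child of 48 (depth 2)
52: right child of 49 (depth 3)
58: right child of 52 (depth 4)
65: right child of 58 (depth 5)
66: right child of 65 (depth 6)
67: right child of 66 (depth 7)

Leaves: 16, 42, 67 — 3 in total.

3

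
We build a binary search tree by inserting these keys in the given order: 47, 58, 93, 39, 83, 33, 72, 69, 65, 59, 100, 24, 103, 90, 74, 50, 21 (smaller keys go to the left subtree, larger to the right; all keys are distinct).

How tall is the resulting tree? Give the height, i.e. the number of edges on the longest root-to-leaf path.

7

Resulting structure (node: left, right):
  47: L=39, R=58
  58: L=50, R=93
  93: L=83, R=100
  39: L=33, R=–
  83: L=72, R=90
  33: L=24, R=–
  72: L=69, R=74
  69: L=65, R=–
  65: L=59, R=–
  59: L=–, R=–
  100: L=–, R=103
  24: L=21, R=–
  103: L=–, R=–
  90: L=–, R=–
  74: L=–, R=–
  50: L=–, R=–
  21: L=–, R=–

The deepest node is 59 at depth 7.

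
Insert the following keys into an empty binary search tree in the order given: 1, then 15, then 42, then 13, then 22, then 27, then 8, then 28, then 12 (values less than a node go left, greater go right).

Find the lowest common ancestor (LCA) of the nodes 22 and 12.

15

Insert 1: tree is empty, so 1 becomes the root.
Insert 15: 15 > 1 → go right. Place as right child of 1.
Insert 42: 42 > 1 → go right; 42 > 15 → go right. Place as right child of 15.
Insert 13: 13 > 1 → go right; 13 < 15 → go left. Place as left child of 15.
Insert 22: 22 > 1 → go right; 22 > 15 → go right; 22 < 42 → go left. Place as left child of 42.
Insert 27: 27 > 1 → go right; 27 > 15 → go right; 27 < 42 → go left; 27 > 22 → go right. Place as right child of 22.
Insert 8: 8 > 1 → go right; 8 < 15 → go left; 8 < 13 → go left. Place as left child of 13.
Insert 28: 28 > 1 → go right; 28 > 15 → go right; 28 < 42 → go left; 28 > 22 → go right; 28 > 27 → go right. Place as right child of 27.
Insert 12: 12 > 1 → go right; 12 < 15 → go left; 12 < 13 → go left; 12 > 8 → go right. Place as right child of 8.

Path to 22: 1 → 15 → 42 → 22
Path to 12: 1 → 15 → 13 → 8 → 12
The paths share a prefix ending at 15, then split left and right.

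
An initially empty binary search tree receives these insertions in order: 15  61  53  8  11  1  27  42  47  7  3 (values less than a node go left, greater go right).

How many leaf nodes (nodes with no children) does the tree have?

15: root
61: right child of 15 (depth 1)
53: left child of 61 (depth 2)
8: left child of 15 (depth 1)
11: right child of 8 (depth 2)
1: left child of 8 (depth 2)
27: left child of 53 (depth 3)
42: right child of 27 (depth 4)
47: right child of 42 (depth 5)
7: right child of 1 (depth 3)
3: left child of 7 (depth 4)

Leaves: 3, 11, 47 — 3 in total.

3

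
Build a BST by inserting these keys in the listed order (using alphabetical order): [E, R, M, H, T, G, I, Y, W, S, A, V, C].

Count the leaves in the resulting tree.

5

Resulting structure (node: left, right):
  E: L=A, R=R
  R: L=M, R=T
  M: L=H, R=–
  H: L=G, R=I
  T: L=S, R=Y
  G: L=–, R=–
  I: L=–, R=–
  Y: L=W, R=–
  W: L=V, R=–
  S: L=–, R=–
  A: L=–, R=C
  V: L=–, R=–
  C: L=–, R=–

Leaves: C, G, I, S, V — 5 in total.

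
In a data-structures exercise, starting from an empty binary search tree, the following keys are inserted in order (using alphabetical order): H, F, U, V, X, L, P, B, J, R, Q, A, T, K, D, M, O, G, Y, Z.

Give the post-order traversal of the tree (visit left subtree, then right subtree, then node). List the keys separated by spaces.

H: root
F: left child of H (depth 1)
U: right child of H (depth 1)
V: right child of U (depth 2)
X: right child of V (depth 3)
L: left child of U (depth 2)
P: right child of L (depth 3)
B: left child of F (depth 2)
J: left child of L (depth 3)
R: right child of P (depth 4)
Q: left child of R (depth 5)
A: left child of B (depth 3)
T: right child of R (depth 5)
K: right child of J (depth 4)
D: right child of B (depth 3)
M: left child of P (depth 4)
O: right child of M (depth 5)
G: right child of F (depth 2)
Y: right child of X (depth 4)
Z: right child of Y (depth 5)

A D B G F K J O M Q T R P L Z Y X V U H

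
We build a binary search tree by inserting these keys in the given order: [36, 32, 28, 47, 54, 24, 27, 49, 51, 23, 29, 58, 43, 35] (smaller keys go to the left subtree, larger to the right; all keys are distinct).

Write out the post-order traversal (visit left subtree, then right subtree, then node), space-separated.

Resulting structure (node: left, right):
  36: L=32, R=47
  32: L=28, R=35
  28: L=24, R=29
  47: L=43, R=54
  54: L=49, R=58
  24: L=23, R=27
  27: L=–, R=–
  49: L=–, R=51
  51: L=–, R=–
  23: L=–, R=–
  29: L=–, R=–
  58: L=–, R=–
  43: L=–, R=–
  35: L=–, R=–

23 27 24 29 28 35 32 43 51 49 58 54 47 36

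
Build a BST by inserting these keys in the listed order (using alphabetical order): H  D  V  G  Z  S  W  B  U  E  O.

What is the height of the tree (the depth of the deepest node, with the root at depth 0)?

Insert H: tree is empty, so H becomes the root.
Insert D: D < H → go left. Place as left child of H.
Insert V: V > H → go right. Place as right child of H.
Insert G: G < H → go left; G > D → go right. Place as right child of D.
Insert Z: Z > H → go right; Z > V → go right. Place as right child of V.
Insert S: S > H → go right; S < V → go left. Place as left child of V.
Insert W: W > H → go right; W > V → go right; W < Z → go left. Place as left child of Z.
Insert B: B < H → go left; B < D → go left. Place as left child of D.
Insert U: U > H → go right; U < V → go left; U > S → go right. Place as right child of S.
Insert E: E < H → go left; E > D → go right; E < G → go left. Place as left child of G.
Insert O: O > H → go right; O < V → go left; O < S → go left. Place as left child of S.

The deepest node is W at depth 3.

3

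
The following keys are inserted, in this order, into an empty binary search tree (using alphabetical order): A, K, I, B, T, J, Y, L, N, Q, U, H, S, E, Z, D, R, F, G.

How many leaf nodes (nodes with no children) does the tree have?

Resulting structure (node: left, right):
  A: L=–, R=K
  K: L=I, R=T
  I: L=B, R=J
  B: L=–, R=H
  T: L=L, R=Y
  J: L=–, R=–
  Y: L=U, R=Z
  L: L=–, R=N
  N: L=–, R=Q
  Q: L=–, R=S
  U: L=–, R=–
  H: L=E, R=–
  S: L=R, R=–
  E: L=D, R=F
  Z: L=–, R=–
  D: L=–, R=–
  R: L=–, R=–
  F: L=–, R=G
  G: L=–, R=–

Leaves: D, G, J, R, U, Z — 6 in total.

6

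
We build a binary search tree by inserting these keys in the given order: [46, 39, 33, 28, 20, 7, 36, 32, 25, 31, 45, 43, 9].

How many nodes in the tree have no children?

Resulting structure (node: left, right):
  46: L=39, R=–
  39: L=33, R=45
  33: L=28, R=36
  28: L=20, R=32
  20: L=7, R=25
  7: L=–, R=9
  36: L=–, R=–
  32: L=31, R=–
  25: L=–, R=–
  31: L=–, R=–
  45: L=43, R=–
  43: L=–, R=–
  9: L=–, R=–

Leaves: 9, 25, 31, 36, 43 — 5 in total.

5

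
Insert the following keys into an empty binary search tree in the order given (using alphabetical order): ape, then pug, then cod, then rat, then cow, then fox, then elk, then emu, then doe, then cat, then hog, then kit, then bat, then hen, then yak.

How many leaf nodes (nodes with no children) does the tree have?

6

ape: root
pug: right child of ape (depth 1)
cod: left child of pug (depth 2)
rat: right child of pug (depth 2)
cow: right child of cod (depth 3)
fox: right child of cow (depth 4)
elk: left child of fox (depth 5)
emu: right child of elk (depth 6)
doe: left child of elk (depth 6)
cat: left child of cod (depth 3)
hog: right child of fox (depth 5)
kit: right child of hog (depth 6)
bat: left child of cat (depth 4)
hen: left child of hog (depth 6)
yak: right child of rat (depth 3)

Leaves: bat, doe, emu, hen, kit, yak — 6 in total.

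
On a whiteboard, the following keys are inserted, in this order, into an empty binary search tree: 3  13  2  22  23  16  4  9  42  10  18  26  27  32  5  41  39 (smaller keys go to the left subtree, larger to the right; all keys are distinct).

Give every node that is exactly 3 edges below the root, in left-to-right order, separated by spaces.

Insert 3: tree is empty, so 3 becomes the root.
Insert 13: 13 > 3 → go right. Place as right child of 3.
Insert 2: 2 < 3 → go left. Place as left child of 3.
Insert 22: 22 > 3 → go right; 22 > 13 → go right. Place as right child of 13.
Insert 23: 23 > 3 → go right; 23 > 13 → go right; 23 > 22 → go right. Place as right child of 22.
Insert 16: 16 > 3 → go right; 16 > 13 → go right; 16 < 22 → go left. Place as left child of 22.
Insert 4: 4 > 3 → go right; 4 < 13 → go left. Place as left child of 13.
Insert 9: 9 > 3 → go right; 9 < 13 → go left; 9 > 4 → go right. Place as right child of 4.
Insert 42: 42 > 3 → go right; 42 > 13 → go right; 42 > 22 → go right; 42 > 23 → go right. Place as right child of 23.
Insert 10: 10 > 3 → go right; 10 < 13 → go left; 10 > 4 → go right; 10 > 9 → go right. Place as right child of 9.
Insert 18: 18 > 3 → go right; 18 > 13 → go right; 18 < 22 → go left; 18 > 16 → go right. Place as right child of 16.
Insert 26: 26 > 3 → go right; 26 > 13 → go right; 26 > 22 → go right; 26 > 23 → go right; 26 < 42 → go left. Place as left child of 42.
Insert 27: 27 > 3 → go right; 27 > 13 → go right; 27 > 22 → go right; 27 > 23 → go right; 27 < 42 → go left; 27 > 26 → go right. Place as right child of 26.
Insert 32: 32 > 3 → go right; 32 > 13 → go right; 32 > 22 → go right; 32 > 23 → go right; 32 < 42 → go left; 32 > 26 → go right; 32 > 27 → go right. Place as right child of 27.
Insert 5: 5 > 3 → go right; 5 < 13 → go left; 5 > 4 → go right; 5 < 9 → go left. Place as left child of 9.
Insert 41: 41 > 3 → go right; 41 > 13 → go right; 41 > 22 → go right; 41 > 23 → go right; 41 < 42 → go left; 41 > 26 → go right; 41 > 27 → go right; 41 > 32 → go right. Place as right child of 32.
Insert 39: 39 > 3 → go right; 39 > 13 → go right; 39 > 22 → go right; 39 > 23 → go right; 39 < 42 → go left; 39 > 26 → go right; 39 > 27 → go right; 39 > 32 → go right; 39 < 41 → go left. Place as left child of 41.

9 16 23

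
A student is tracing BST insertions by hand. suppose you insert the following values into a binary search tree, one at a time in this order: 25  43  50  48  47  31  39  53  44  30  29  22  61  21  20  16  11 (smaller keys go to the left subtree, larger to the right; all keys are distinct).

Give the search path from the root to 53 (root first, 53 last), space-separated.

25 43 50 53

25: root
43: right child of 25 (depth 1)
50: right child of 43 (depth 2)
48: left child of 50 (depth 3)
47: left child of 48 (depth 4)
31: left child of 43 (depth 2)
39: right child of 31 (depth 3)
53: right child of 50 (depth 3)
44: left child of 47 (depth 5)
30: left child of 31 (depth 3)
29: left child of 30 (depth 4)
22: left child of 25 (depth 1)
61: right child of 53 (depth 4)
21: left child of 22 (depth 2)
20: left child of 21 (depth 3)
16: left child of 20 (depth 4)
11: left child of 16 (depth 5)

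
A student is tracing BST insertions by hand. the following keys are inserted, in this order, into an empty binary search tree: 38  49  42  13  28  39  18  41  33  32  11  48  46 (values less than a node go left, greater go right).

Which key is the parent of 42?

Insert 38: tree is empty, so 38 becomes the root.
Insert 49: 49 > 38 → go right. Place as right child of 38.
Insert 42: 42 > 38 → go right; 42 < 49 → go left. Place as left child of 49.
Insert 13: 13 < 38 → go left. Place as left child of 38.
Insert 28: 28 < 38 → go left; 28 > 13 → go right. Place as right child of 13.
Insert 39: 39 > 38 → go right; 39 < 49 → go left; 39 < 42 → go left. Place as left child of 42.
Insert 18: 18 < 38 → go left; 18 > 13 → go right; 18 < 28 → go left. Place as left child of 28.
Insert 41: 41 > 38 → go right; 41 < 49 → go left; 41 < 42 → go left; 41 > 39 → go right. Place as right child of 39.
Insert 33: 33 < 38 → go left; 33 > 13 → go right; 33 > 28 → go right. Place as right child of 28.
Insert 32: 32 < 38 → go left; 32 > 13 → go right; 32 > 28 → go right; 32 < 33 → go left. Place as left child of 33.
Insert 11: 11 < 38 → go left; 11 < 13 → go left. Place as left child of 13.
Insert 48: 48 > 38 → go right; 48 < 49 → go left; 48 > 42 → go right. Place as right child of 42.
Insert 46: 46 > 38 → go right; 46 < 49 → go left; 46 > 42 → go right; 46 < 48 → go left. Place as left child of 48.

49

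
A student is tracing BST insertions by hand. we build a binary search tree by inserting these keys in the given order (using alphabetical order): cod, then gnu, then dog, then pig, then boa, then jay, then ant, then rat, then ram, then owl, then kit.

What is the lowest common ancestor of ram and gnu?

gnu

cod: root
gnu: right child of cod (depth 1)
dog: left child of gnu (depth 2)
pig: right child of gnu (depth 2)
boa: left child of cod (depth 1)
jay: left child of pig (depth 3)
ant: left child of boa (depth 2)
rat: right child of pig (depth 3)
ram: left child of rat (depth 4)
owl: right child of jay (depth 4)
kit: left child of owl (depth 5)

Path to ram: cod → gnu → pig → rat → ram
Path to gnu: cod → gnu
gnu lies on both paths and is an ancestor of the other node.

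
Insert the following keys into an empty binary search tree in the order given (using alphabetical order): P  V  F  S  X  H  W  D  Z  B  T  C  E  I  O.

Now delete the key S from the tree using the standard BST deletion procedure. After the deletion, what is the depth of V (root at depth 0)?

Resulting structure (node: left, right):
  P: L=F, R=V
  V: L=S, R=X
  F: L=D, R=H
  S: L=–, R=T
  X: L=W, R=Z
  H: L=–, R=I
  W: L=–, R=–
  D: L=B, R=E
  Z: L=–, R=–
  B: L=–, R=C
  T: L=–, R=–
  C: L=–, R=–
  E: L=–, R=–
  I: L=–, R=O
  O: L=–, R=–

Delete S (at most one child — splice it out).
After deletion, path to V: P → V.

1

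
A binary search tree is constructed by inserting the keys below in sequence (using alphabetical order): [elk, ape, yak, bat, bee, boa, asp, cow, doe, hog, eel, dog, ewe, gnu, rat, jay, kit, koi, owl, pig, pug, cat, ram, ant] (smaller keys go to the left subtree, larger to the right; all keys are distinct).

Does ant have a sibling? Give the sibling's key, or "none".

elk: root
ape: left child of elk (depth 1)
yak: right child of elk (depth 1)
bat: right child of ape (depth 2)
bee: right child of bat (depth 3)
boa: right child of bee (depth 4)
asp: left child of bat (depth 3)
cow: right child of boa (depth 5)
doe: right child of cow (depth 6)
hog: left child of yak (depth 2)
eel: right child of doe (depth 7)
dog: left child of eel (depth 8)
ewe: left child of hog (depth 3)
gnu: right child of ewe (depth 4)
rat: right child of hog (depth 3)
jay: left child of rat (depth 4)
kit: right child of jay (depth 5)
koi: right child of kit (depth 6)
owl: right child of koi (depth 7)
pig: right child of owl (depth 8)
pug: right child of pig (depth 9)
cat: left child of cow (depth 6)
ram: right child of pug (depth 10)
ant: left child of ape (depth 2)

ant's parent is ape; the other child of ape is bat.

bat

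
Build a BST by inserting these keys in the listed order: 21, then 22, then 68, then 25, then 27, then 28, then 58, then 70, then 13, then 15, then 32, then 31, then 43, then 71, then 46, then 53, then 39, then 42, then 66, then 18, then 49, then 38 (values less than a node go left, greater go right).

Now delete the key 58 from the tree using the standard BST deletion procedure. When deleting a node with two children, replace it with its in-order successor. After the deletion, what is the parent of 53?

21: root
22: right child of 21 (depth 1)
68: right child of 22 (depth 2)
25: left child of 68 (depth 3)
27: right child of 25 (depth 4)
28: right child of 27 (depth 5)
58: right child of 28 (depth 6)
70: right child of 68 (depth 3)
13: left child of 21 (depth 1)
15: right child of 13 (depth 2)
32: left child of 58 (depth 7)
31: left child of 32 (depth 8)
43: right child of 32 (depth 8)
71: right child of 70 (depth 4)
46: right child of 43 (depth 9)
53: right child of 46 (depth 10)
39: left child of 43 (depth 9)
42: right child of 39 (depth 10)
66: right child of 58 (depth 7)
18: right child of 15 (depth 3)
49: left child of 53 (depth 11)
38: left child of 39 (depth 10)

Delete 58 (two children — replace with in-order successor).
After deletion, 53's parent is 46.

46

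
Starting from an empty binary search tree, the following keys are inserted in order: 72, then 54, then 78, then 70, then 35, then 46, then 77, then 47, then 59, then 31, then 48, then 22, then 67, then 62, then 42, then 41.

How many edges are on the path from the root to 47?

72: root
54: left child of 72 (depth 1)
78: right child of 72 (depth 1)
70: right child of 54 (depth 2)
35: left child of 54 (depth 2)
46: right child of 35 (depth 3)
77: left child of 78 (depth 2)
47: right child of 46 (depth 4)
59: left child of 70 (depth 3)
31: left child of 35 (depth 3)
48: right child of 47 (depth 5)
22: left child of 31 (depth 4)
67: right child of 59 (depth 4)
62: left child of 67 (depth 5)
42: left child of 46 (depth 4)
41: left child of 42 (depth 5)

Path to 47: 72 → 54 → 35 → 46 → 47, which is 4 edges.

4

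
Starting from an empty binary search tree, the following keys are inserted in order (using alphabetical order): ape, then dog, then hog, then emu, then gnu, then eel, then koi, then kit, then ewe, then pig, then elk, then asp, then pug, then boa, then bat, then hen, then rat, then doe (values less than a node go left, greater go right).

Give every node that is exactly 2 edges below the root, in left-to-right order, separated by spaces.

asp hog

Insert ape: tree is empty, so ape becomes the root.
Insert dog: dog > ape → go right. Place as right child of ape.
Insert hog: hog > ape → go right; hog > dog → go right. Place as right child of dog.
Insert emu: emu > ape → go right; emu > dog → go right; emu < hog → go left. Place as left child of hog.
Insert gnu: gnu > ape → go right; gnu > dog → go right; gnu < hog → go left; gnu > emu → go right. Place as right child of emu.
Insert eel: eel > ape → go right; eel > dog → go right; eel < hog → go left; eel < emu → go left. Place as left child of emu.
Insert koi: koi > ape → go right; koi > dog → go right; koi > hog → go right. Place as right child of hog.
Insert kit: kit > ape → go right; kit > dog → go right; kit > hog → go right; kit < koi → go left. Place as left child of koi.
Insert ewe: ewe > ape → go right; ewe > dog → go right; ewe < hog → go left; ewe > emu → go right; ewe < gnu → go left. Place as left child of gnu.
Insert pig: pig > ape → go right; pig > dog → go right; pig > hog → go right; pig > koi → go right. Place as right child of koi.
Insert elk: elk > ape → go right; elk > dog → go right; elk < hog → go left; elk < emu → go left; elk > eel → go right. Place as right child of eel.
Insert asp: asp > ape → go right; asp < dog → go left. Place as left child of dog.
Insert pug: pug > ape → go right; pug > dog → go right; pug > hog → go right; pug > koi → go right; pug > pig → go right. Place as right child of pig.
Insert boa: boa > ape → go right; boa < dog → go left; boa > asp → go right. Place as right child of asp.
Insert bat: bat > ape → go right; bat < dog → go left; bat > asp → go right; bat < boa → go left. Place as left child of boa.
Insert hen: hen > ape → go right; hen > dog → go right; hen < hog → go left; hen > emu → go right; hen > gnu → go right. Place as right child of gnu.
Insert rat: rat > ape → go right; rat > dog → go right; rat > hog → go right; rat > koi → go right; rat > pig → go right; rat > pug → go right. Place as right child of pug.
Insert doe: doe > ape → go right; doe < dog → go left; doe > asp → go right; doe > boa → go right. Place as right child of boa.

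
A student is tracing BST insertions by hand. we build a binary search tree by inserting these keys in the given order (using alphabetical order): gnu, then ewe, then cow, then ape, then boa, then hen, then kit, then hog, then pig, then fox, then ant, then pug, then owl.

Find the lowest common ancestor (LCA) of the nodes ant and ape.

ape

gnu: root
ewe: left child of gnu (depth 1)
cow: left child of ewe (depth 2)
ape: left child of cow (depth 3)
boa: right child of ape (depth 4)
hen: right child of gnu (depth 1)
kit: right child of hen (depth 2)
hog: left child of kit (depth 3)
pig: right child of kit (depth 3)
fox: right child of ewe (depth 2)
ant: left child of ape (depth 4)
pug: right child of pig (depth 4)
owl: left child of pig (depth 4)

Path to ant: gnu → ewe → cow → ape → ant
Path to ape: gnu → ewe → cow → ape
ape lies on both paths and is an ancestor of the other node.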